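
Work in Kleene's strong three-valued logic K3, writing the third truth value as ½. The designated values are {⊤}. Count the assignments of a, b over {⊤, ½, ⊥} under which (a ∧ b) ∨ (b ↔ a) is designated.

Designated under: (a=⊤, b=⊤); (a=⊥, b=⊥).

2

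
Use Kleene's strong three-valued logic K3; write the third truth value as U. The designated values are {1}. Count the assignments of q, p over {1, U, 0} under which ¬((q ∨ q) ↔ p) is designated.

Designated under: (q=1, p=0); (q=0, p=1).

2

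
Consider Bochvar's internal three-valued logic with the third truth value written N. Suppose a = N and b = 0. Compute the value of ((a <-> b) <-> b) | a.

a <-> b = N <-> 0 = N
(a <-> b) <-> b = N <-> 0 = N
((a <-> b) <-> b) | a = N | N = N

N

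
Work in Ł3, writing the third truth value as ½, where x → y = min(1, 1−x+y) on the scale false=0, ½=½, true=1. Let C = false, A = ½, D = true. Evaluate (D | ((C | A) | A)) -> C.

false

C | A = false | ½ = ½
(C | A) | A = ½ | ½ = ½
D | ((C | A) | A) = true | ½ = true
(D | ((C | A) | A)) -> C = true -> false = false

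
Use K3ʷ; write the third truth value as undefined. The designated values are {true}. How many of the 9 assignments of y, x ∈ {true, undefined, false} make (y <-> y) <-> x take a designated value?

2

Designated under: (y=true, x=true); (y=false, x=true).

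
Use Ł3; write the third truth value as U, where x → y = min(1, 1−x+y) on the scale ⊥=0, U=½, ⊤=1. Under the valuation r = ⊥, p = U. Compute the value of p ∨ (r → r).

r → r = ⊥ → ⊥ = ⊤
p ∨ (r → r) = U ∨ ⊤ = ⊤

⊤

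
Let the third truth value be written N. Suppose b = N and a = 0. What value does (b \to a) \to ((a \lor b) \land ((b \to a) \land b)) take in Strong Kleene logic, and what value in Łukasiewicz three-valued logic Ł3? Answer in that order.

In Strong Kleene logic: b \to a = N \to 0 = N
a \lor b = 0 \lor N = N
b \to a = N \to 0 = N
(b \to a) \land b = N \land N = N
(a \lor b) \land ((b \to a) \land b) = N \land N = N
(b \to a) \to ((a \lor b) \land ((b \to a) \land b)) = N \to N = N
In Łukasiewicz three-valued logic Ł3: b \to a = N \to 0 = N  [min(1, 1−½+0)]
a \lor b = 0 \lor N = N
b \to a = N \to 0 = N
(b \to a) \land b = N \land N = N
(a \lor b) \land ((b \to a) \land b) = N \land N = N
(b \to a) \to ((a \lor b) \land ((b \to a) \land b)) = N \to N = 1
They differ because Strong Kleene logic and Łukasiewicz three-valued logic Ł3 treat N differently under implication.

N; 1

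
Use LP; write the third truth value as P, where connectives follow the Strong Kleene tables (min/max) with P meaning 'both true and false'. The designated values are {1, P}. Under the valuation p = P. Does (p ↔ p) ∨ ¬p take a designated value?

p ↔ p = P ↔ P = P
¬p = ¬P = P
(p ↔ p) ∨ ¬p = P ∨ P = P
P ∈ {1, P}.

Yes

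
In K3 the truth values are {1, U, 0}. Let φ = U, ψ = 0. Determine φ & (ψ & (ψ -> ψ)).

ψ -> ψ = 0 -> 0 = 1
ψ & (ψ -> ψ) = 0 & 1 = 0
φ & (ψ & (ψ -> ψ)) = U & 0 = 0

0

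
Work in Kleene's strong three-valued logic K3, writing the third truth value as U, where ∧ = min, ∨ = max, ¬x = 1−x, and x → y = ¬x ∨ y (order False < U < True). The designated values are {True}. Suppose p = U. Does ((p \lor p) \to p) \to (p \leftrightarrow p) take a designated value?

No

p \lor p = U \lor U = U
(p \lor p) \to p = U \to U = U  [\lnot U \lor U]
p \leftrightarrow p = U \leftrightarrow U = U
((p \lor p) \to p) \to (p \leftrightarrow p) = U \to U = U
U ∉ {True}.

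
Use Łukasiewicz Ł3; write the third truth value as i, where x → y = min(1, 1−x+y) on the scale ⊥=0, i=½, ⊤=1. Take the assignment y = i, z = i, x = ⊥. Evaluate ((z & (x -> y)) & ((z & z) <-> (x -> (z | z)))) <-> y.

⊤

x -> y = ⊥ -> i = ⊤  [min(1, 1−0+½)]
z & (x -> y) = i & ⊤ = i
z & z = i & i = i
z | z = i | i = i
x -> (z | z) = ⊥ -> i = ⊤
(z & z) <-> (x -> (z | z)) = i <-> ⊤ = i
(z & (x -> y)) & ((z & z) <-> (x -> (z | z))) = i & i = i
((z & (x -> y)) & ((z & z) <-> (x -> (z | z)))) <-> y = i <-> i = ⊤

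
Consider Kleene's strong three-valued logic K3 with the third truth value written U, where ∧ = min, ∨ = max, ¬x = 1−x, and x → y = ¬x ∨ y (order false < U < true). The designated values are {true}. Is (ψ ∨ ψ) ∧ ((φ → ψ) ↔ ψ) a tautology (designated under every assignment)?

No

Countermodel: ψ=U, φ=true gives U, which is not designated.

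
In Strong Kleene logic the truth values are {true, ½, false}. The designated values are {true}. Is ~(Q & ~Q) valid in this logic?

Countermodel: Q=½ gives ½, which is not designated.

No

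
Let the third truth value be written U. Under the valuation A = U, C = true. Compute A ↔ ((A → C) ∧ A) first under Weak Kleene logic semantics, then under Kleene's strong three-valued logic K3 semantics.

U; U

In Weak Kleene logic: A → C = U → true = U  [any arg is the third value ⇒ result is the third value]
(A → C) ∧ A = U ∧ U = U
A ↔ ((A → C) ∧ A) = U ↔ U = U
In Kleene's strong three-valued logic K3: A → C = U → true = true
(A → C) ∧ A = true ∧ U = U
A ↔ ((A → C) ∧ A) = U ↔ U = U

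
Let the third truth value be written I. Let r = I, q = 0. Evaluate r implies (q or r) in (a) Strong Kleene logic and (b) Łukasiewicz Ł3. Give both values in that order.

I; 1

In Strong Kleene logic: q or r = 0 or I = I
r implies (q or r) = I implies I = I
In Łukasiewicz Ł3: q or r = 0 or I = I
r implies (q or r) = I implies I = 1  [min(1, 1−½+½)]
They differ because Strong Kleene logic and Łukasiewicz Ł3 treat I differently under implication.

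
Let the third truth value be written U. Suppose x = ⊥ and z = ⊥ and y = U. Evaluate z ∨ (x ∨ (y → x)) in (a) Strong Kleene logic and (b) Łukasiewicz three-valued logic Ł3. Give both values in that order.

U; U

In Strong Kleene logic: y → x = U → ⊥ = U  [¬U ∨ ⊥]
x ∨ (y → x) = ⊥ ∨ U = U
z ∨ (x ∨ (y → x)) = ⊥ ∨ U = U
In Łukasiewicz three-valued logic Ł3: y → x = U → ⊥ = U  [min(1, 1−½+0)]
x ∨ (y → x) = ⊥ ∨ U = U
z ∨ (x ∨ (y → x)) = ⊥ ∨ U = U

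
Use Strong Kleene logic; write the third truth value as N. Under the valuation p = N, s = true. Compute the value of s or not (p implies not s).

not s = not true = false
p implies not s = N implies false = N  [not N or false]
not (p implies not s) = not N = N
s or not (p implies not s) = true or N = true

true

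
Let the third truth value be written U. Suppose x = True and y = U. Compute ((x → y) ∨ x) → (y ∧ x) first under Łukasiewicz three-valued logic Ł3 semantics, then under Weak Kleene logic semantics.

U; U

In Łukasiewicz three-valued logic Ł3: x → y = True → U = U  [min(1, 1−1+½)]
(x → y) ∨ x = U ∨ True = True
y ∧ x = U ∧ True = U
((x → y) ∨ x) → (y ∧ x) = True → U = U
In Weak Kleene logic: x → y = True → U = U  [any arg is the third value ⇒ result is the third value]
(x → y) ∨ x = U ∨ True = U
y ∧ x = U ∧ True = U
((x → y) ∨ x) → (y ∧ x) = U → U = U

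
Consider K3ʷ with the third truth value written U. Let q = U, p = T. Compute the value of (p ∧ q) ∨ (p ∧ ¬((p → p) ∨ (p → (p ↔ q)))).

U

p ∧ q = T ∧ U = U
p → p = T → T = T
p ↔ q = T ↔ U = U
p → (p ↔ q) = T → U = U  [any arg is the third value ⇒ result is the third value]
(p → p) ∨ (p → (p ↔ q)) = T ∨ U = U
¬((p → p) ∨ (p → (p ↔ q))) = ¬U = U
p ∧ ¬((p → p) ∨ (p → (p ↔ q))) = T ∧ U = U
(p ∧ q) ∨ (p ∧ ¬((p → p) ∨ (p → (p ↔ q)))) = U ∨ U = U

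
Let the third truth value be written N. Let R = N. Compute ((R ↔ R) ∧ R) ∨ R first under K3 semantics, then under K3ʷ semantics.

N; N

In K3: R ↔ R = N ↔ N = N
(R ↔ R) ∧ R = N ∧ N = N
((R ↔ R) ∧ R) ∨ R = N ∨ N = N
In K3ʷ: R ↔ R = N ↔ N = N
(R ↔ R) ∧ R = N ∧ N = N
((R ↔ R) ∧ R) ∨ R = N ∨ N = N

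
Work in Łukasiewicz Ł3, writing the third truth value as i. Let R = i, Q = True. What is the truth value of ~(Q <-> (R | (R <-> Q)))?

R <-> Q = i <-> True = i
R | (R <-> Q) = i | i = i
Q <-> (R | (R <-> Q)) = True <-> i = i
~(Q <-> (R | (R <-> Q))) = ~i = i

i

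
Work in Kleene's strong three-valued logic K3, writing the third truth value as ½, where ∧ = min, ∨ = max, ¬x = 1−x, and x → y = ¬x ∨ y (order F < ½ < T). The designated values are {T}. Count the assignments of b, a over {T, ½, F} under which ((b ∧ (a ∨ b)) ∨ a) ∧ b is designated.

3

Designated under: (b=T, a=T); (b=T, a=½); (b=T, a=F).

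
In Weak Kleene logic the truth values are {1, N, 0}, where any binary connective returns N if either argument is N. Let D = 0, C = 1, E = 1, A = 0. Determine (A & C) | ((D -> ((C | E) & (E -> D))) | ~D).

A & C = 0 & 1 = 0
C | E = 1 | 1 = 1
E -> D = 1 -> 0 = 0
(C | E) & (E -> D) = 1 & 0 = 0
D -> ((C | E) & (E -> D)) = 0 -> 0 = 1
~D = ~0 = 1
(D -> ((C | E) & (E -> D))) | ~D = 1 | 1 = 1
(A & C) | ((D -> ((C | E) & (E -> D))) | ~D) = 0 | 1 = 1

1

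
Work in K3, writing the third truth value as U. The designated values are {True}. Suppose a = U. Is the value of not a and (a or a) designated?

not a = not U = U
a or a = U or U = U
not a and (a or a) = U and U = U
U ∉ {True}.

No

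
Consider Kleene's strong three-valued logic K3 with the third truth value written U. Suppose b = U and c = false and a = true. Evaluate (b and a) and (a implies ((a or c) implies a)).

U

b and a = U and true = U
a or c = true or false = true
(a or c) implies a = true implies true = true
a implies ((a or c) implies a) = true implies true = true
(b and a) and (a implies ((a or c) implies a)) = U and true = U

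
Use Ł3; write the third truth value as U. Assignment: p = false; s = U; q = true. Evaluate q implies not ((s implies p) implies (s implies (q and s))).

false

s implies p = U implies false = U
q and s = true and U = U
s implies (q and s) = U implies U = true
(s implies p) implies (s implies (q and s)) = U implies true = true
not ((s implies p) implies (s implies (q and s))) = not true = false
q implies not ((s implies p) implies (s implies (q and s))) = true implies false = false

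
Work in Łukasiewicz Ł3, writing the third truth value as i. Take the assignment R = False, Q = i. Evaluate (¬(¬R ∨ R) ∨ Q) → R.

i

¬R = ¬False = True
¬R ∨ R = True ∨ False = True
¬(¬R ∨ R) = ¬True = False
¬(¬R ∨ R) ∨ Q = False ∨ i = i
(¬(¬R ∨ R) ∨ Q) → R = i → False = i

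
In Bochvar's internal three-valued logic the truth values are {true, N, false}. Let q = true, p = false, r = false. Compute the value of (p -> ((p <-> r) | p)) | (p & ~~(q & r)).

p <-> r = false <-> false = true
(p <-> r) | p = true | false = true
p -> ((p <-> r) | p) = false -> true = true
q & r = true & false = false
~(q & r) = ~false = true
~~(q & r) = ~true = false
p & ~~(q & r) = false & false = false
(p -> ((p <-> r) | p)) | (p & ~~(q & r)) = true | false = true

true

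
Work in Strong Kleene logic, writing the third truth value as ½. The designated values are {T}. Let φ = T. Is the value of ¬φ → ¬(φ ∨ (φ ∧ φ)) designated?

¬φ = ¬T = F
φ ∧ φ = T ∧ T = T
φ ∨ (φ ∧ φ) = T ∨ T = T
¬(φ ∨ (φ ∧ φ)) = ¬T = F
¬φ → ¬(φ ∨ (φ ∧ φ)) = F → F = T
T ∈ {T}.

Yes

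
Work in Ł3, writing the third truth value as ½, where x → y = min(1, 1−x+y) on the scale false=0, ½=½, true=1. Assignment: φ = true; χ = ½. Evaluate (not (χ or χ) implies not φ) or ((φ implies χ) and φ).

½

χ or χ = ½ or ½ = ½
not (χ or χ) = not ½ = ½
not φ = not true = false
not (χ or χ) implies not φ = ½ implies false = ½  [min(1, 1−½+0)]
φ implies χ = true implies ½ = ½
(φ implies χ) and φ = ½ and true = ½
(not (χ or χ) implies not φ) or ((φ implies χ) and φ) = ½ or ½ = ½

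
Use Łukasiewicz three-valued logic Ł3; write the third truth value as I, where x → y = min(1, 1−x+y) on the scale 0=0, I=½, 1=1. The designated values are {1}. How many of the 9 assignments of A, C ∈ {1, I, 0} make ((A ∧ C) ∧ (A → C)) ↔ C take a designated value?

Of the 9 assignments, 6 give a value in {1}.

6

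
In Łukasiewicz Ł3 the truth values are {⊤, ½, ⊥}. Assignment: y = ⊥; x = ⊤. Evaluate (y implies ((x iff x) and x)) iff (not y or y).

x iff x = ⊤ iff ⊤ = ⊤
(x iff x) and x = ⊤ and ⊤ = ⊤
y implies ((x iff x) and x) = ⊥ implies ⊤ = ⊤
not y = not ⊥ = ⊤
not y or y = ⊤ or ⊥ = ⊤
(y implies ((x iff x) and x)) iff (not y or y) = ⊤ iff ⊤ = ⊤

⊤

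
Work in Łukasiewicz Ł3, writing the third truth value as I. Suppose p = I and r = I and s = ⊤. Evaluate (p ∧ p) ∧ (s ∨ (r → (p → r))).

I

p ∧ p = I ∧ I = I
p → r = I → I = ⊤  [min(1, 1−½+½)]
r → (p → r) = I → ⊤ = ⊤
s ∨ (r → (p → r)) = ⊤ ∨ ⊤ = ⊤
(p ∧ p) ∧ (s ∨ (r → (p → r))) = I ∧ ⊤ = I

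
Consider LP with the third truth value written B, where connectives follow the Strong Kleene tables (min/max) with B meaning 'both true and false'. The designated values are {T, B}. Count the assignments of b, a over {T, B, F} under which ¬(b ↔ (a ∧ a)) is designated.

7

Of the 9 assignments, 7 give a value in {T, B}.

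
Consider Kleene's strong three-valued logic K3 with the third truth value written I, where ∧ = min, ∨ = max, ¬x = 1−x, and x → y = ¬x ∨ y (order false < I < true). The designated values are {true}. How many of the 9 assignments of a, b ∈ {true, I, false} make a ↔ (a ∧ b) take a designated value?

4

Designated under: (a=true, b=true); (a=false, b=true); (a=false, b=I); (a=false, b=false).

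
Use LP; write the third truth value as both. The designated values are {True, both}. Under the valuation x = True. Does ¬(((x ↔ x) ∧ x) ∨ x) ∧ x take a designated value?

No

x ↔ x = True ↔ True = True
(x ↔ x) ∧ x = True ∧ True = True
((x ↔ x) ∧ x) ∨ x = True ∨ True = True
¬(((x ↔ x) ∧ x) ∨ x) = ¬True = False
¬(((x ↔ x) ∧ x) ∨ x) ∧ x = False ∧ True = False
False ∉ {True, both}.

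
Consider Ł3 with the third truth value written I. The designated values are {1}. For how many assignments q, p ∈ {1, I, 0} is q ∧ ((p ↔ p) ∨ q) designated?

3

Designated under: (q=1, p=1); (q=1, p=I); (q=1, p=0).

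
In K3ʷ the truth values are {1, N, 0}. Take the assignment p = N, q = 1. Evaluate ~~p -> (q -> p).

N

~p = ~N = N
~~p = ~N = N
q -> p = 1 -> N = N  [any arg is the third value ⇒ result is the third value]
~~p -> (q -> p) = N -> N = N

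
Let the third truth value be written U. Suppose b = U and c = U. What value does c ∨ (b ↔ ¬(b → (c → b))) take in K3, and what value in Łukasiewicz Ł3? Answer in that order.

U; U

In K3: c → b = U → U = U  [¬U ∨ U]
b → (c → b) = U → U = U
¬(b → (c → b)) = ¬U = U
b ↔ ¬(b → (c → b)) = U ↔ U = U
c ∨ (b ↔ ¬(b → (c → b))) = U ∨ U = U
In Łukasiewicz Ł3: c → b = U → U = true
b → (c → b) = U → true = true
¬(b → (c → b)) = ¬true = false
b ↔ ¬(b → (c → b)) = U ↔ false = U
c ∨ (b ↔ ¬(b → (c → b))) = U ∨ U = U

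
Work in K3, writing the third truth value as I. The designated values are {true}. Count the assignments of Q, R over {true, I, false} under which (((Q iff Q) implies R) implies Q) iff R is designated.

1

Designated under: (Q=true, R=true).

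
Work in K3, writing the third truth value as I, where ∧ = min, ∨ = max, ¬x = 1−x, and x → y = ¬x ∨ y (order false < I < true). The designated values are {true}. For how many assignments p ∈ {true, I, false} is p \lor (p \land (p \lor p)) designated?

1

p=true: true ✓
p=I: I ·
p=false: false ·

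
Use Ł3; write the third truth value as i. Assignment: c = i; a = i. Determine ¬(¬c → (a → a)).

F

¬c = ¬i = i
a → a = i → i = T
¬c → (a → a) = i → T = T
¬(¬c → (a → a)) = ¬T = F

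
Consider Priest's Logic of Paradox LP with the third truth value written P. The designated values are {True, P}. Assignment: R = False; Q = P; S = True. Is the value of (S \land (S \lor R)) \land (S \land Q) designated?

S \lor R = True \lor False = True
S \land (S \lor R) = True \land True = True
S \land Q = True \land P = P
(S \land (S \lor R)) \land (S \land Q) = True \land P = P
P ∈ {True, P}.

Yes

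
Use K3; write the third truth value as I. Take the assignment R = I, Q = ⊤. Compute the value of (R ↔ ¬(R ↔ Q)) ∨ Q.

R ↔ Q = I ↔ ⊤ = I
¬(R ↔ Q) = ¬I = I
R ↔ ¬(R ↔ Q) = I ↔ I = I
(R ↔ ¬(R ↔ Q)) ∨ Q = I ∨ ⊤ = ⊤

⊤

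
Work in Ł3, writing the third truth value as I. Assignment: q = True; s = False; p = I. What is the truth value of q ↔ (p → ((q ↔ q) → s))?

q ↔ q = True ↔ True = True
(q ↔ q) → s = True → False = False
p → ((q ↔ q) → s) = I → False = I  [min(1, 1−½+0)]
q ↔ (p → ((q ↔ q) → s)) = True ↔ I = I

I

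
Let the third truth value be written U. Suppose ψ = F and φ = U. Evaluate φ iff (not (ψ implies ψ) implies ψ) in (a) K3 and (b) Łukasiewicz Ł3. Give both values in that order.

In K3: ψ implies ψ = F implies F = T
not (ψ implies ψ) = not T = F
not (ψ implies ψ) implies ψ = F implies F = T
φ iff (not (ψ implies ψ) implies ψ) = U iff T = U
In Łukasiewicz Ł3: ψ implies ψ = F implies F = T
not (ψ implies ψ) = not T = F
not (ψ implies ψ) implies ψ = F implies F = T
φ iff (not (ψ implies ψ) implies ψ) = U iff T = U  [1 − |½−1|]

U; U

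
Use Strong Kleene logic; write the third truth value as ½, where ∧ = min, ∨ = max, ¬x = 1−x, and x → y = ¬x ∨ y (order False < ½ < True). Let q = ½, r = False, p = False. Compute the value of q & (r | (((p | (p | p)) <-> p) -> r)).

False

p | p = False | False = False
p | (p | p) = False | False = False
(p | (p | p)) <-> p = False <-> False = True
((p | (p | p)) <-> p) -> r = True -> False = False
r | (((p | (p | p)) <-> p) -> r) = False | False = False
q & (r | (((p | (p | p)) <-> p) -> r)) = ½ & False = False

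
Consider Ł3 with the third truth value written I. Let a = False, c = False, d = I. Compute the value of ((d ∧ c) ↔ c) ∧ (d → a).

I

d ∧ c = I ∧ False = False
(d ∧ c) ↔ c = False ↔ False = True
d → a = I → False = I  [min(1, 1−½+0)]
((d ∧ c) ↔ c) ∧ (d → a) = True ∧ I = I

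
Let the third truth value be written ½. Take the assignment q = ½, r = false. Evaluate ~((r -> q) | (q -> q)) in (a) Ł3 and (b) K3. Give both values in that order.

In Ł3: r -> q = false -> ½ = true
q -> q = ½ -> ½ = true
(r -> q) | (q -> q) = true | true = true
~((r -> q) | (q -> q)) = ~true = false
In K3: r -> q = false -> ½ = true  [~false | ½]
q -> q = ½ -> ½ = ½
(r -> q) | (q -> q) = true | ½ = true
~((r -> q) | (q -> q)) = ~true = false

false; false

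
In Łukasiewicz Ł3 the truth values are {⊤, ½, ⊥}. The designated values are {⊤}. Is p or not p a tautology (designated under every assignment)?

Countermodel: p=½ gives ½, which is not designated.

No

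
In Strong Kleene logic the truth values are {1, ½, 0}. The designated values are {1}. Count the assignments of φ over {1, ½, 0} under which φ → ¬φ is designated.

φ=1: 0 ·
φ=½: ½ ·
φ=0: 1 ✓

1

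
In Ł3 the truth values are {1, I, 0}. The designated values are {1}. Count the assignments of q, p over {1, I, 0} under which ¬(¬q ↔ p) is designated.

Designated under: (q=1, p=1); (q=0, p=0).

2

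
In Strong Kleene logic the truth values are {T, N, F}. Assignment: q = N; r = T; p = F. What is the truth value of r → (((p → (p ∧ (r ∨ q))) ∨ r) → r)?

T

r ∨ q = T ∨ N = T
p ∧ (r ∨ q) = F ∧ T = F
p → (p ∧ (r ∨ q)) = F → F = T
(p → (p ∧ (r ∨ q))) ∨ r = T ∨ T = T
((p → (p ∧ (r ∨ q))) ∨ r) → r = T → T = T
r → (((p → (p ∧ (r ∨ q))) ∨ r) → r) = T → T = T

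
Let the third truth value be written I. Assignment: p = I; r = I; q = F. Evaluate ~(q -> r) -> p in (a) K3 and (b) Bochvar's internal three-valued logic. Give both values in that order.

T; I

In K3: q -> r = F -> I = T  [~F | I]
~(q -> r) = ~T = F
~(q -> r) -> p = F -> I = T
In Bochvar's internal three-valued logic: q -> r = F -> I = I  [any arg is the third value ⇒ result is the third value]
~(q -> r) = ~I = I
~(q -> r) -> p = I -> I = I
They differ because K3 and Bochvar's internal three-valued logic treat I differently under the binary connectives.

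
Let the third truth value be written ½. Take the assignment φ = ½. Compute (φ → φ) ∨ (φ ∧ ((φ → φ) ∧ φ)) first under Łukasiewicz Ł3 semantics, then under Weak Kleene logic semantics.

⊤; ½

In Łukasiewicz Ł3: φ → φ = ½ → ½ = ⊤
φ → φ = ½ → ½ = ⊤
(φ → φ) ∧ φ = ⊤ ∧ ½ = ½
φ ∧ ((φ → φ) ∧ φ) = ½ ∧ ½ = ½
(φ → φ) ∨ (φ ∧ ((φ → φ) ∧ φ)) = ⊤ ∨ ½ = ⊤
In Weak Kleene logic: φ → φ = ½ → ½ = ½  [any arg is the third value ⇒ result is the third value]
φ → φ = ½ → ½ = ½
(φ → φ) ∧ φ = ½ ∧ ½ = ½
φ ∧ ((φ → φ) ∧ φ) = ½ ∧ ½ = ½
(φ → φ) ∨ (φ ∧ ((φ → φ) ∧ φ)) = ½ ∨ ½ = ½
They differ because Łukasiewicz Ł3 and Weak Kleene logic treat ½ differently under the binary connectives.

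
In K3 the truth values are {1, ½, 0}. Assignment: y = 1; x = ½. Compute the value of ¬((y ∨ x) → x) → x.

y ∨ x = 1 ∨ ½ = 1
(y ∨ x) → x = 1 → ½ = ½  [¬1 ∨ ½]
¬((y ∨ x) → x) = ¬½ = ½
¬((y ∨ x) → x) → x = ½ → ½ = ½

½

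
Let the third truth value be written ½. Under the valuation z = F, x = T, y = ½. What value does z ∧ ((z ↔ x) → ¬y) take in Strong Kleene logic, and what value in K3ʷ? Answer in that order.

In Strong Kleene logic: z ↔ x = F ↔ T = F
¬y = ¬½ = ½
(z ↔ x) → ¬y = F → ½ = T  [¬F ∨ ½]
z ∧ ((z ↔ x) → ¬y) = F ∧ T = F
In K3ʷ: z ↔ x = F ↔ T = F
¬y = ¬½ = ½
(z ↔ x) → ¬y = F → ½ = ½  [any arg is the third value ⇒ result is the third value]
z ∧ ((z ↔ x) → ¬y) = F ∧ ½ = ½
They differ because Strong Kleene logic and K3ʷ treat ½ differently under the binary connectives.

F; ½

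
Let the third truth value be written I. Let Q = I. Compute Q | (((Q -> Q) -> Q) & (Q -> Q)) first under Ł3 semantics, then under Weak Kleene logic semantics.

I; I

In Ł3: Q -> Q = I -> I = 1  [min(1, 1−½+½)]
(Q -> Q) -> Q = 1 -> I = I
Q -> Q = I -> I = 1
((Q -> Q) -> Q) & (Q -> Q) = I & 1 = I
Q | (((Q -> Q) -> Q) & (Q -> Q)) = I | I = I
In Weak Kleene logic: Q -> Q = I -> I = I  [any arg is the third value ⇒ result is the third value]
(Q -> Q) -> Q = I -> I = I
Q -> Q = I -> I = I
((Q -> Q) -> Q) & (Q -> Q) = I & I = I
Q | (((Q -> Q) -> Q) & (Q -> Q)) = I | I = I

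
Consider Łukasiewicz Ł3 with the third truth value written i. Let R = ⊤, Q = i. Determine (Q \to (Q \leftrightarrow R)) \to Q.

Q \leftrightarrow R = i \leftrightarrow ⊤ = i  [1 − |½−1|]
Q \to (Q \leftrightarrow R) = i \to i = ⊤
(Q \to (Q \leftrightarrow R)) \to Q = ⊤ \to i = i

i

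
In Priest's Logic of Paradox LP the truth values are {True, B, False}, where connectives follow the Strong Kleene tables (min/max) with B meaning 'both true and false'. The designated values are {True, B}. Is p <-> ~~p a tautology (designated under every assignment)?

Yes

Every assignment of p over {True, B, False} gives a value in {True, B}.
In particular, with p=B: p <-> ~~p = B.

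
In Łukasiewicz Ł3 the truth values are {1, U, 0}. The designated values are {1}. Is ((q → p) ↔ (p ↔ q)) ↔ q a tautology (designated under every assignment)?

Countermodel: q=U, p=U gives U, which is not designated.

No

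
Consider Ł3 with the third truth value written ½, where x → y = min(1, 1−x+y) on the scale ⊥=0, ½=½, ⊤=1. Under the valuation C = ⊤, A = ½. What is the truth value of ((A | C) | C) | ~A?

A | C = ½ | ⊤ = ⊤
(A | C) | C = ⊤ | ⊤ = ⊤
~A = ~½ = ½
((A | C) | C) | ~A = ⊤ | ½ = ⊤

⊤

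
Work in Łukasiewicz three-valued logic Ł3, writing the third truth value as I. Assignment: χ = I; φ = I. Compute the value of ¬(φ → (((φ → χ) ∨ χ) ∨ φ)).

0

φ → χ = I → I = 1  [min(1, 1−½+½)]
(φ → χ) ∨ χ = 1 ∨ I = 1
((φ → χ) ∨ χ) ∨ φ = 1 ∨ I = 1
φ → (((φ → χ) ∨ χ) ∨ φ) = I → 1 = 1
¬(φ → (((φ → χ) ∨ χ) ∨ φ)) = ¬1 = 0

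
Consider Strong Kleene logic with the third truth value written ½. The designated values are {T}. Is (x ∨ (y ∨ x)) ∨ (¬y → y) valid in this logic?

No

Countermodel: x=½, y=½ gives ½, which is not designated.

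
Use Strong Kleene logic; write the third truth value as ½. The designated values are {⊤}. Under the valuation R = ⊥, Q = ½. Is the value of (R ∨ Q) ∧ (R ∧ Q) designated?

R ∨ Q = ⊥ ∨ ½ = ½
R ∧ Q = ⊥ ∧ ½ = ⊥
(R ∨ Q) ∧ (R ∧ Q) = ½ ∧ ⊥ = ⊥
⊥ ∉ {⊤}.

No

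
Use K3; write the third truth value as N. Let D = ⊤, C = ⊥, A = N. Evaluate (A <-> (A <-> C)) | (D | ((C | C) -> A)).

⊤

A <-> C = N <-> ⊥ = N
A <-> (A <-> C) = N <-> N = N
C | C = ⊥ | ⊥ = ⊥
(C | C) -> A = ⊥ -> N = ⊤
D | ((C | C) -> A) = ⊤ | ⊤ = ⊤
(A <-> (A <-> C)) | (D | ((C | C) -> A)) = N | ⊤ = ⊤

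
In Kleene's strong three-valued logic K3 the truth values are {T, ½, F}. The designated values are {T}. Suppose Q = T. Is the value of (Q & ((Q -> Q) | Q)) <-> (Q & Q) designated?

Q -> Q = T -> T = T
(Q -> Q) | Q = T | T = T
Q & ((Q -> Q) | Q) = T & T = T
Q & Q = T & T = T
(Q & ((Q -> Q) | Q)) <-> (Q & Q) = T <-> T = T
T ∈ {T}.

Yes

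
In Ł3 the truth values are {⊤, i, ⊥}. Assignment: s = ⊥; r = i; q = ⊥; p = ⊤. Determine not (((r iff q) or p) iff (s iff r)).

i

r iff q = i iff ⊥ = i  [1 − |½−0|]
(r iff q) or p = i or ⊤ = ⊤
s iff r = ⊥ iff i = i
((r iff q) or p) iff (s iff r) = ⊤ iff i = i
not (((r iff q) or p) iff (s iff r)) = not i = i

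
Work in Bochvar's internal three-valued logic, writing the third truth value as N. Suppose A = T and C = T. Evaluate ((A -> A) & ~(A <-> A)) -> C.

T

A -> A = T -> T = T
A <-> A = T <-> T = T
~(A <-> A) = ~T = F
(A -> A) & ~(A <-> A) = T & F = F
((A -> A) & ~(A <-> A)) -> C = F -> T = T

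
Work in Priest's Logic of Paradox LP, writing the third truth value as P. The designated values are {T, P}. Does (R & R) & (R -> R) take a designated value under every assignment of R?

No

Countermodel: R=F gives F, which is not designated.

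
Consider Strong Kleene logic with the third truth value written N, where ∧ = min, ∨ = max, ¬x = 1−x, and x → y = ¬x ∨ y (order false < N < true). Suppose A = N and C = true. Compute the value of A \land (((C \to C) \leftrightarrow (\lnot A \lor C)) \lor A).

N

C \to C = true \to true = true
\lnot A = \lnot N = N
\lnot A \lor C = N \lor true = true
(C \to C) \leftrightarrow (\lnot A \lor C) = true \leftrightarrow true = true
((C \to C) \leftrightarrow (\lnot A \lor C)) \lor A = true \lor N = true
A \land (((C \to C) \leftrightarrow (\lnot A \lor C)) \lor A) = N \land true = N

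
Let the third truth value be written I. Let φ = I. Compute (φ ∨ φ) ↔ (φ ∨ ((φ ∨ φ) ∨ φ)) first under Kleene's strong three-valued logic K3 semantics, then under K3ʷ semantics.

I; I

In Kleene's strong three-valued logic K3: φ ∨ φ = I ∨ I = I
φ ∨ φ = I ∨ I = I
(φ ∨ φ) ∨ φ = I ∨ I = I
φ ∨ ((φ ∨ φ) ∨ φ) = I ∨ I = I
(φ ∨ φ) ↔ (φ ∨ ((φ ∨ φ) ∨ φ)) = I ↔ I = I
In K3ʷ: φ ∨ φ = I ∨ I = I
φ ∨ φ = I ∨ I = I
(φ ∨ φ) ∨ φ = I ∨ I = I
φ ∨ ((φ ∨ φ) ∨ φ) = I ∨ I = I
(φ ∨ φ) ↔ (φ ∨ ((φ ∨ φ) ∨ φ)) = I ↔ I = I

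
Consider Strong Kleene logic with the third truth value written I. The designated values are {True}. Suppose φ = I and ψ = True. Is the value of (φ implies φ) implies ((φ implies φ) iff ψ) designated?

No

φ implies φ = I implies I = I
φ implies φ = I implies I = I
(φ implies φ) iff ψ = I iff True = I
(φ implies φ) implies ((φ implies φ) iff ψ) = I implies I = I
I ∉ {True}.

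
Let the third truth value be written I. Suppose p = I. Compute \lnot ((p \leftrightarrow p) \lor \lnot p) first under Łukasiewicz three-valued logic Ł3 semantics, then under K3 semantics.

In Łukasiewicz three-valued logic Ł3: p \leftrightarrow p = I \leftrightarrow I = 1  [1 − |½−½|]
\lnot p = \lnot I = I
(p \leftrightarrow p) \lor \lnot p = 1 \lor I = 1
\lnot ((p \leftrightarrow p) \lor \lnot p) = \lnot 1 = 0
In K3: p \leftrightarrow p = I \leftrightarrow I = I
\lnot p = \lnot I = I
(p \leftrightarrow p) \lor \lnot p = I \lor I = I
\lnot ((p \leftrightarrow p) \lor \lnot p) = \lnot I = I
They differ because Łukasiewicz three-valued logic Ł3 and K3 treat I differently under implication.

0; I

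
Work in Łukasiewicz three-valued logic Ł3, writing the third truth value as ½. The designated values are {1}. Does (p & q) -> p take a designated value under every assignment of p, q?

Yes

Every assignment of p, q over {1, ½, 0} gives a value in {1}.
In particular, with p=½, q=½: (p & q) -> p = 1.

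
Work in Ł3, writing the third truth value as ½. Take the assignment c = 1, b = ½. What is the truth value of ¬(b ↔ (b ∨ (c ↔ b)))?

0

c ↔ b = 1 ↔ ½ = ½
b ∨ (c ↔ b) = ½ ∨ ½ = ½
b ↔ (b ∨ (c ↔ b)) = ½ ↔ ½ = 1
¬(b ↔ (b ∨ (c ↔ b))) = ¬1 = 0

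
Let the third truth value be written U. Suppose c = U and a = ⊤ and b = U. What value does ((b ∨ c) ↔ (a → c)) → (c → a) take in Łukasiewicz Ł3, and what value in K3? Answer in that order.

In Łukasiewicz Ł3: b ∨ c = U ∨ U = U
a → c = ⊤ → U = U  [min(1, 1−1+½)]
(b ∨ c) ↔ (a → c) = U ↔ U = ⊤
c → a = U → ⊤ = ⊤
((b ∨ c) ↔ (a → c)) → (c → a) = ⊤ → ⊤ = ⊤
In K3: b ∨ c = U ∨ U = U
a → c = ⊤ → U = U  [¬⊤ ∨ U]
(b ∨ c) ↔ (a → c) = U ↔ U = U
c → a = U → ⊤ = ⊤
((b ∨ c) ↔ (a → c)) → (c → a) = U → ⊤ = ⊤

⊤; ⊤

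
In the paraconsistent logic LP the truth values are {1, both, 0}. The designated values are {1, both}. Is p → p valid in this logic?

Every assignment of p over {1, both, 0} gives a value in {1, both}.
In particular, with p=both: p → p = both.

Yes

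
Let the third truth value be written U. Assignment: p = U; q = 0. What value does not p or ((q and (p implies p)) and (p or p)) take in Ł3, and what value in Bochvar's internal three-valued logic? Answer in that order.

U; U

In Ł3: not p = not U = U
p implies p = U implies U = 1  [min(1, 1−½+½)]
q and (p implies p) = 0 and 1 = 0
p or p = U or U = U
(q and (p implies p)) and (p or p) = 0 and U = 0
not p or ((q and (p implies p)) and (p or p)) = U or 0 = U
In Bochvar's internal three-valued logic: not p = not U = U
p implies p = U implies U = U  [any arg is the third value ⇒ result is the third value]
q and (p implies p) = 0 and U = U
p or p = U or U = U
(q and (p implies p)) and (p or p) = U and U = U
not p or ((q and (p implies p)) and (p or p)) = U or U = U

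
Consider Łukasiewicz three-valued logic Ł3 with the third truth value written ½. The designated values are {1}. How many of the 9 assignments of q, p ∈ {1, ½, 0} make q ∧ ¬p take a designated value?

1

Designated under: (q=1, p=0).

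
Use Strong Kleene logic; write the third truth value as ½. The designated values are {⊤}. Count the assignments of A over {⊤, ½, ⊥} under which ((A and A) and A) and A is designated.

1

A=⊤: ⊤ ✓
A=½: ½ ·
A=⊥: ⊥ ·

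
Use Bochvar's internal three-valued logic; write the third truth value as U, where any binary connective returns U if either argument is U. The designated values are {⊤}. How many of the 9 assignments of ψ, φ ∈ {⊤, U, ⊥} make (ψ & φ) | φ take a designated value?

2

Designated under: (ψ=⊤, φ=⊤); (ψ=⊥, φ=⊤).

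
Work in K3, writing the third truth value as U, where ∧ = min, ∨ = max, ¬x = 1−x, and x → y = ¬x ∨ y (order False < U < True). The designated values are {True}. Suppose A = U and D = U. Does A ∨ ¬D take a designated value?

No

¬D = ¬U = U
A ∨ ¬D = U ∨ U = U
U ∉ {True}.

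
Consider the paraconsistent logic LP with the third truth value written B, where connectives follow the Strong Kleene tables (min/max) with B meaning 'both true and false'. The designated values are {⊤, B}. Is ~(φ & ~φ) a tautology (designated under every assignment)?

Yes

Every assignment of φ over {⊤, B, ⊥} gives a value in {⊤, B}.
In particular, with φ=B: ~(φ & ~φ) = B.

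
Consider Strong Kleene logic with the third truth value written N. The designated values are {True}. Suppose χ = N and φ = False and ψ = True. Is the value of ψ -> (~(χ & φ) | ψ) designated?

Yes

χ & φ = N & False = False
~(χ & φ) = ~False = True
~(χ & φ) | ψ = True | True = True
ψ -> (~(χ & φ) | ψ) = True -> True = True
True ∈ {True}.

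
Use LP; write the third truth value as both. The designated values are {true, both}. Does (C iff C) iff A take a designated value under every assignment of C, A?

No

Countermodel: C=true, A=false gives false, which is not designated.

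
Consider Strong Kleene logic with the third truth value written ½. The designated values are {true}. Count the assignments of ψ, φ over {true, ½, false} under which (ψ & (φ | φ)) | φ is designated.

Designated under: (ψ=true, φ=true); (ψ=½, φ=true); (ψ=false, φ=true).

3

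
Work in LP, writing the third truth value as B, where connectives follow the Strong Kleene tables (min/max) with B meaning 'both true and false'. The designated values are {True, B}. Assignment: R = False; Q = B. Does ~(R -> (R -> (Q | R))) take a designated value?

No

Q | R = B | False = B
R -> (Q | R) = False -> B = True  [~False | B]
R -> (R -> (Q | R)) = False -> True = True
~(R -> (R -> (Q | R))) = ~True = False
False ∉ {True, B}.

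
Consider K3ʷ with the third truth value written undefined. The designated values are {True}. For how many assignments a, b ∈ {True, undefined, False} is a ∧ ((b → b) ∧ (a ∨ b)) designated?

2

Designated under: (a=True, b=True); (a=True, b=False).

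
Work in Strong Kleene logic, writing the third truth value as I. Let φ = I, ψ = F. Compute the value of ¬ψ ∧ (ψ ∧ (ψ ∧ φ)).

¬ψ = ¬F = T
ψ ∧ φ = F ∧ I = F
ψ ∧ (ψ ∧ φ) = F ∧ F = F
¬ψ ∧ (ψ ∧ (ψ ∧ φ)) = T ∧ F = F

F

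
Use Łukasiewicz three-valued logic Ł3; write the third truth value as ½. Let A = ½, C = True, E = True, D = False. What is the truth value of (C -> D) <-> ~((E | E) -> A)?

C -> D = True -> False = False
E | E = True | True = True
(E | E) -> A = True -> ½ = ½  [min(1, 1−1+½)]
~((E | E) -> A) = ~½ = ½
(C -> D) <-> ~((E | E) -> A) = False <-> ½ = ½

½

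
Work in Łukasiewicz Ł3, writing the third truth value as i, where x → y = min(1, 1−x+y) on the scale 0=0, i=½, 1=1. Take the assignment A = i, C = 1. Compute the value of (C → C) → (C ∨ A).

C → C = 1 → 1 = 1
C ∨ A = 1 ∨ i = 1
(C → C) → (C ∨ A) = 1 → 1 = 1

1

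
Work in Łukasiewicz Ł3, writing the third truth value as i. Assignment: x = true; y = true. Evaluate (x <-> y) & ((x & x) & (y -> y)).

x <-> y = true <-> true = true
x & x = true & true = true
y -> y = true -> true = true
(x & x) & (y -> y) = true & true = true
(x <-> y) & ((x & x) & (y -> y)) = true & true = true

true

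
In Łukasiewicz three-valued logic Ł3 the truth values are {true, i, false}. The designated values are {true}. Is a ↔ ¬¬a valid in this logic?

Every assignment of a over {true, i, false} gives a value in {true}.
In particular, with a=i: a ↔ ¬¬a = true.

Yes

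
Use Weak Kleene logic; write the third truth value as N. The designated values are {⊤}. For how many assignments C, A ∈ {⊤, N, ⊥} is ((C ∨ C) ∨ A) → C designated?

Designated under: (C=⊤, A=⊤); (C=⊤, A=⊥); (C=⊥, A=⊥).

3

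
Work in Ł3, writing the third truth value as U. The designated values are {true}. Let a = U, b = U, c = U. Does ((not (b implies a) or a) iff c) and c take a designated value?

b implies a = U implies U = true  [min(1, 1−½+½)]
not (b implies a) = not true = false
not (b implies a) or a = false or U = U
(not (b implies a) or a) iff c = U iff U = true
((not (b implies a) or a) iff c) and c = true and U = U
U ∉ {true}.

No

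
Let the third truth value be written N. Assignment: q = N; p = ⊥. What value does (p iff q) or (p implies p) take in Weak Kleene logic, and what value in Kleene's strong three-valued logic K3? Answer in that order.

In Weak Kleene logic: p iff q = ⊥ iff N = N
p implies p = ⊥ implies ⊥ = ⊤
(p iff q) or (p implies p) = N or ⊤ = N
In Kleene's strong three-valued logic K3: p iff q = ⊥ iff N = N
p implies p = ⊥ implies ⊥ = ⊤
(p iff q) or (p implies p) = N or ⊤ = ⊤
They differ because Weak Kleene logic and Kleene's strong three-valued logic K3 treat N differently under the binary connectives.

N; ⊤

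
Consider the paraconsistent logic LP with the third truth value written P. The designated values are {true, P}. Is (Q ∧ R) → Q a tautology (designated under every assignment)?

Every assignment of Q, R over {true, P, false} gives a value in {true, P}.
In particular, with Q=P, R=P: (Q ∧ R) → Q = P.

Yes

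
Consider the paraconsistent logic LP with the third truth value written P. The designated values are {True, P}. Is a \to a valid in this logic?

Yes

Every assignment of a over {True, P, False} gives a value in {True, P}.
In particular, with a=P: a \to a = P.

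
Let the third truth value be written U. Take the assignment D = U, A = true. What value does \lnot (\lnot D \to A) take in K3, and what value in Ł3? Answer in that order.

In K3: \lnot D = \lnot U = U
\lnot D \to A = U \to true = true
\lnot (\lnot D \to A) = \lnot true = false
In Ł3: \lnot D = \lnot U = U
\lnot D \to A = U \to true = true  [min(1, 1−½+1)]
\lnot (\lnot D \to A) = \lnot true = false

false; false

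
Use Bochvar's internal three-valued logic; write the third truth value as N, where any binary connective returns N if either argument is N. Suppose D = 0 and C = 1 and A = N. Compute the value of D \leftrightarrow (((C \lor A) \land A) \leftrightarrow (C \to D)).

C \lor A = 1 \lor N = N
(C \lor A) \land A = N \land N = N
C \to D = 1 \to 0 = 0
((C \lor A) \land A) \leftrightarrow (C \to D) = N \leftrightarrow 0 = N
D \leftrightarrow (((C \lor A) \land A) \leftrightarrow (C \to D)) = 0 \leftrightarrow N = N

N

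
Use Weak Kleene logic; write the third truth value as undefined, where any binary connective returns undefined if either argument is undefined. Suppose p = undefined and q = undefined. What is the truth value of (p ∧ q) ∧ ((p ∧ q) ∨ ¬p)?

undefined

p ∧ q = undefined ∧ undefined = undefined
p ∧ q = undefined ∧ undefined = undefined
¬p = ¬undefined = undefined
(p ∧ q) ∨ ¬p = undefined ∨ undefined = undefined
(p ∧ q) ∧ ((p ∧ q) ∨ ¬p) = undefined ∧ undefined = undefined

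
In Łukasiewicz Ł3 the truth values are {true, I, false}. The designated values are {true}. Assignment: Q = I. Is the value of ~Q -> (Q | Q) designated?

~Q = ~I = I
Q | Q = I | I = I
~Q -> (Q | Q) = I -> I = true
true ∈ {true}.

Yes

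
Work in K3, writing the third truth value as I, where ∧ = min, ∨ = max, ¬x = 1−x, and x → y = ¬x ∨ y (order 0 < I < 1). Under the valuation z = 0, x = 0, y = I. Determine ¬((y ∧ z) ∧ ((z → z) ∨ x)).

1

y ∧ z = I ∧ 0 = 0
z → z = 0 → 0 = 1
(z → z) ∨ x = 1 ∨ 0 = 1
(y ∧ z) ∧ ((z → z) ∨ x) = 0 ∧ 1 = 0
¬((y ∧ z) ∧ ((z → z) ∨ x)) = ¬0 = 1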